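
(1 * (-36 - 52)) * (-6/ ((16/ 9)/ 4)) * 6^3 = 256608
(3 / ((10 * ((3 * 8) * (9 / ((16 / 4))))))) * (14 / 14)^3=1 / 180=0.01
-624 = -624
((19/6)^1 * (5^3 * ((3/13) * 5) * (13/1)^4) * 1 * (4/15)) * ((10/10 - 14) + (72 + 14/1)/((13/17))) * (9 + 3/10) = 3217662825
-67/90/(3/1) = -67/270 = -0.25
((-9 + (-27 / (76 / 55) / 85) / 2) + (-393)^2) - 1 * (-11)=154450.89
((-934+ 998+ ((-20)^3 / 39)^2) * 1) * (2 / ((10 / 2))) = 128194688 / 7605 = 16856.63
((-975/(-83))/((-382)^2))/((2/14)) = 6825/12111692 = 0.00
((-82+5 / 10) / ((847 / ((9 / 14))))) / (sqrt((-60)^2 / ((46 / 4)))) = -489 * sqrt(46) / 948640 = -0.00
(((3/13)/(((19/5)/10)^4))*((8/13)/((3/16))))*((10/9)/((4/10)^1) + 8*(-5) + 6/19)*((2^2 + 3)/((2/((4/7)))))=-10097600000000/3766146579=-2681.15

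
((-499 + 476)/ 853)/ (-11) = 23/ 9383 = 0.00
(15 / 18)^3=125 / 216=0.58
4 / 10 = 2 / 5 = 0.40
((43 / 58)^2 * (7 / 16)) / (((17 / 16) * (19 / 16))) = 51772 / 271643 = 0.19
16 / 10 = 8 / 5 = 1.60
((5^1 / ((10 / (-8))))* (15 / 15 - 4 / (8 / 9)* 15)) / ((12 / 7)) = 931 / 6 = 155.17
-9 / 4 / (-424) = 9 / 1696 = 0.01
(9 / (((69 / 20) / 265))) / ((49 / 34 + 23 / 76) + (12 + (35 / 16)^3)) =21035827200 / 736731239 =28.55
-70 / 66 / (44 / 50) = -875 / 726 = -1.21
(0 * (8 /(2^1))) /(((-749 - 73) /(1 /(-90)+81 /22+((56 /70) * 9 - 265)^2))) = 0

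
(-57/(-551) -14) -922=-27141/29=-935.90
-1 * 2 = -2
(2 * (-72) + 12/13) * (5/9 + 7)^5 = -901438812160/255879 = -3522910.49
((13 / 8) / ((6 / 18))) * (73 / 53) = 2847 / 424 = 6.71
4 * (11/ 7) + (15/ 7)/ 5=47/ 7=6.71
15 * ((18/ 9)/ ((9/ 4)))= 40/ 3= 13.33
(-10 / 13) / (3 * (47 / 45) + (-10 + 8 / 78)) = 150 / 1319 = 0.11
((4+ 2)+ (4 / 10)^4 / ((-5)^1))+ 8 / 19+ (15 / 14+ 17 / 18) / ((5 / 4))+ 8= 59957098 / 3740625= 16.03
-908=-908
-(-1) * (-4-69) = -73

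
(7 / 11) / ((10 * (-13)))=-0.00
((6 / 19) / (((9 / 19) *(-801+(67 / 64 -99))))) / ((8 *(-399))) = 16 / 68867001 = 0.00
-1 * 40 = -40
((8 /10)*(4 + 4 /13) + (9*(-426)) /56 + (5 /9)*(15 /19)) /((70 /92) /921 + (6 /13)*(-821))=47305035341 /277563633130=0.17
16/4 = 4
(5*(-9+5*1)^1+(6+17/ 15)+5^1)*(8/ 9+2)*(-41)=125788/ 135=931.76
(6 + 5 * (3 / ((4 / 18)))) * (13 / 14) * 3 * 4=819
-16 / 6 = -8 / 3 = -2.67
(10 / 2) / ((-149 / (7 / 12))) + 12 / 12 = 1753 / 1788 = 0.98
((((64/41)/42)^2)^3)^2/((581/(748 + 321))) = 1232473088424719417344/96430395911221084148555583984199018101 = 0.00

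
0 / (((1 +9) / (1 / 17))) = 0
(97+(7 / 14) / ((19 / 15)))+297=14987 / 38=394.39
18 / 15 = 6 / 5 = 1.20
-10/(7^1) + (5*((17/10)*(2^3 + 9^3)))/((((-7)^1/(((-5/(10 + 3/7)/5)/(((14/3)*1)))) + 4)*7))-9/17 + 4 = 103773/22372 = 4.64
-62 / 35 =-1.77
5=5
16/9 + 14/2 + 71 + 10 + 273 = 3265/9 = 362.78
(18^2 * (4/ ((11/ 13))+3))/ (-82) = -13770/ 451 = -30.53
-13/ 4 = -3.25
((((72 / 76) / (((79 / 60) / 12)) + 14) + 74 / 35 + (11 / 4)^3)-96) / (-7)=169640459 / 23535680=7.21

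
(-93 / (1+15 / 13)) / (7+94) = -1209 / 2828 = -0.43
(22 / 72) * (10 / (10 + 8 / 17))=935 / 3204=0.29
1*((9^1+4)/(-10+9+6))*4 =52/5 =10.40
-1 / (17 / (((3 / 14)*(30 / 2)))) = -45 / 238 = -0.19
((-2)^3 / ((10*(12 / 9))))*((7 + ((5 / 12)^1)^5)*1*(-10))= 1744949 / 41472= 42.08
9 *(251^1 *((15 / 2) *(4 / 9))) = 7530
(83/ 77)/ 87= 83/ 6699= 0.01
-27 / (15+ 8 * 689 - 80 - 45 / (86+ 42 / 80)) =-93447 / 18850267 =-0.00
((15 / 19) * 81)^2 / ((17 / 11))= 16238475 / 6137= 2646.00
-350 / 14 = -25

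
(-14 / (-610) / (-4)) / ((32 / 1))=-0.00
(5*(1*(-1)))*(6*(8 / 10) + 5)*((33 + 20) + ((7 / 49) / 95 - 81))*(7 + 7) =1824662 / 95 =19206.97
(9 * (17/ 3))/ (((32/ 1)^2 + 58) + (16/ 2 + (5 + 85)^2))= 51/ 9190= 0.01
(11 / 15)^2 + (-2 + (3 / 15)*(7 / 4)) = -1.11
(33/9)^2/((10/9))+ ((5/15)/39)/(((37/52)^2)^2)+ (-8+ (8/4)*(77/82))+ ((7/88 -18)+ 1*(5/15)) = -3522364213409/304288779960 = -11.58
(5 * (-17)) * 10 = -850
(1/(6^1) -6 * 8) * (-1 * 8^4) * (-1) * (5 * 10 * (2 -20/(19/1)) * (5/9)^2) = -1469440000/513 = -2864405.46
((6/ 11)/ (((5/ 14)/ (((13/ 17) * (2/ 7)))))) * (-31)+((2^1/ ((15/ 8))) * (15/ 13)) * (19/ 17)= -109016/ 12155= -8.97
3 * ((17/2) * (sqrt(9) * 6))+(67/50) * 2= 11542/25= 461.68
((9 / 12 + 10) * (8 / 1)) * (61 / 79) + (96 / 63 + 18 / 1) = 142556 / 1659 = 85.93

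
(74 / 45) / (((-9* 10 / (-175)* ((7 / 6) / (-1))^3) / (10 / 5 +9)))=-3256 / 147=-22.15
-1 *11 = -11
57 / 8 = 7.12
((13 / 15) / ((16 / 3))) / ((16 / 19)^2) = 0.23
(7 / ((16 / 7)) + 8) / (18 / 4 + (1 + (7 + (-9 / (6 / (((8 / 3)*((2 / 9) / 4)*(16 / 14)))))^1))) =11151 / 12344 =0.90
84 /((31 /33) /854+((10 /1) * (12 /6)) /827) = 1957747176 /589277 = 3322.29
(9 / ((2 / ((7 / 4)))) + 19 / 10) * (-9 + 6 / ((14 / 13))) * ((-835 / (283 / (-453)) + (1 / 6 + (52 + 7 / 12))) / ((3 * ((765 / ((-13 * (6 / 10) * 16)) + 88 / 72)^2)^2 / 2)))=-3775940470692143529984 / 70558500942416408705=-53.52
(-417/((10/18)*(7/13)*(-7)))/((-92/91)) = -634257/3220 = -196.97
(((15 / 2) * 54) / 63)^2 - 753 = -34872 / 49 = -711.67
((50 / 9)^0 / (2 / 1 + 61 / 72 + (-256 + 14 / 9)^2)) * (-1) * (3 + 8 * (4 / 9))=-4248 / 41954645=-0.00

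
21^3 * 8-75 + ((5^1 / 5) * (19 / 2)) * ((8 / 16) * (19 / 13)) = 3849037 / 52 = 74019.94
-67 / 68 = -0.99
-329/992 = -0.33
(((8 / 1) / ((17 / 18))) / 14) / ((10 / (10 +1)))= 396 / 595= 0.67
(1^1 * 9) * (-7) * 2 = -126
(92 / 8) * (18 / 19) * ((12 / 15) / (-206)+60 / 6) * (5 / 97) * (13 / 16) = 3463317 / 759316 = 4.56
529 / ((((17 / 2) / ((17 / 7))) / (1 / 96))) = 529 / 336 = 1.57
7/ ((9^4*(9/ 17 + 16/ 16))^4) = 584647/ 846785753820758892816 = 0.00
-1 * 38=-38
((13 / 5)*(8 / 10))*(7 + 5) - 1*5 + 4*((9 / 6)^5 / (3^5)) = 4017 / 200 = 20.08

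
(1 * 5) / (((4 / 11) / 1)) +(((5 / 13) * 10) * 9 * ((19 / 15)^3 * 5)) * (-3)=-54157 / 52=-1041.48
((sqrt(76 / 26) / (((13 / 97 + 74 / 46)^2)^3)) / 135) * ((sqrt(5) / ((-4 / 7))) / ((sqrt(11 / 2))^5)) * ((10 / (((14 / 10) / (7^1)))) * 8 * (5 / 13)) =-21579206470810956954175 * sqrt(13585) / 655595680448083545605799936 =-0.00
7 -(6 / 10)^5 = 21632 / 3125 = 6.92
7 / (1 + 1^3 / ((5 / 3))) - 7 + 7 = 35 / 8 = 4.38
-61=-61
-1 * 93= -93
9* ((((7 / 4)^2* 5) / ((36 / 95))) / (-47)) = -23275 / 3008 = -7.74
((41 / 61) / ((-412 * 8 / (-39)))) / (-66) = -533 / 4423232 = -0.00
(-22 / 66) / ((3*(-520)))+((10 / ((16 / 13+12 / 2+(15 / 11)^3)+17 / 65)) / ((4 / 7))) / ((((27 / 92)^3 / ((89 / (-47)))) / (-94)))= 12288.99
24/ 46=12/ 23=0.52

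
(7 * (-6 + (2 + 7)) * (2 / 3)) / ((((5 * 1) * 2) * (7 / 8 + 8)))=56 / 355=0.16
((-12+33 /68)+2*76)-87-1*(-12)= 4453 /68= 65.49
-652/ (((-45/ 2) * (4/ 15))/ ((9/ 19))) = 978/ 19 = 51.47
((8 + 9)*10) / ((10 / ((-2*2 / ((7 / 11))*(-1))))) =748 / 7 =106.86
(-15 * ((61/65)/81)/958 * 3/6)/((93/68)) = -0.00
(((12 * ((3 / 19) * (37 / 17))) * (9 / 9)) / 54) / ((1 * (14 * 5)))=37 / 33915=0.00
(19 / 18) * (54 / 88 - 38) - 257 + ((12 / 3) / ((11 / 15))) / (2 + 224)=-26530127 / 89496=-296.44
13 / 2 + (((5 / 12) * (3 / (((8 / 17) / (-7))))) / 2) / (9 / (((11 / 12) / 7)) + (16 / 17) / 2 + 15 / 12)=1073803 / 168624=6.37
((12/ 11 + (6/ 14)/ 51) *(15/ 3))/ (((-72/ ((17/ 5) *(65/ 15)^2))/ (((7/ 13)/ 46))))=-18707/ 327888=-0.06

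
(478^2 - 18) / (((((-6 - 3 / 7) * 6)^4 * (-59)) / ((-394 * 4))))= 54031866301 / 19596886875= 2.76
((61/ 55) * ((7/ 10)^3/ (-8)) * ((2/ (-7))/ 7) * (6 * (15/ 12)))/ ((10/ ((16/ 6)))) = 427/ 110000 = 0.00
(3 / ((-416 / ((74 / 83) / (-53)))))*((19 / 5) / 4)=2109 / 18299840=0.00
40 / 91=0.44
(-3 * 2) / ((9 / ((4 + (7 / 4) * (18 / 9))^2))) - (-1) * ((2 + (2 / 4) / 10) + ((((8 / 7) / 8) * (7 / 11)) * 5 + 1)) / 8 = -65229 / 1760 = -37.06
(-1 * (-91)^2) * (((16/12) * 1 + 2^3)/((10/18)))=-695604/5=-139120.80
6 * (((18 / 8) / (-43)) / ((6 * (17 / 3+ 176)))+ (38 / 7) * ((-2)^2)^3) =1367853891 / 656180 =2084.57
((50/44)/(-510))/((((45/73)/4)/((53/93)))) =-3869/469557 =-0.01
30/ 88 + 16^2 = 11279/ 44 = 256.34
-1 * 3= -3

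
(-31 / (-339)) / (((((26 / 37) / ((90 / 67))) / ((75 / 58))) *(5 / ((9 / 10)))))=464535 / 11417068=0.04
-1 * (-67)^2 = -4489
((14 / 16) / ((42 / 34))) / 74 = 17 / 1776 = 0.01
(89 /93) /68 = 89 /6324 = 0.01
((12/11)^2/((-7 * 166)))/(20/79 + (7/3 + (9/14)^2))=-477792/1399441835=-0.00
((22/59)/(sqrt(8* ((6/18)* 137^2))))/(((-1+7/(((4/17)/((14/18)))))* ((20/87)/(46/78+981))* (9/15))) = 18317937* sqrt(6)/83747963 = 0.54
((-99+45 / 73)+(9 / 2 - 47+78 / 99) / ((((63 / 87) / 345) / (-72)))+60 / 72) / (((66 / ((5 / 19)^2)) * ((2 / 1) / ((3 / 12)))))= 1206334657525 / 6428445408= 187.66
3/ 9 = 1/ 3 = 0.33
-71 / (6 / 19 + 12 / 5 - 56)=6745 / 5062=1.33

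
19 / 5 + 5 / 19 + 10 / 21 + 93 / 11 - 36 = -504869 / 21945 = -23.01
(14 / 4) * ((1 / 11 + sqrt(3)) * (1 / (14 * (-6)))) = -sqrt(3) / 24-1 / 264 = -0.08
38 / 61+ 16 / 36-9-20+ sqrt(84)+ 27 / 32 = -475897 / 17568+ 2 * sqrt(21) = -17.92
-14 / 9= -1.56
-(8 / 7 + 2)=-22 / 7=-3.14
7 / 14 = 1 / 2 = 0.50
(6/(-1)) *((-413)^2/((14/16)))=-1169616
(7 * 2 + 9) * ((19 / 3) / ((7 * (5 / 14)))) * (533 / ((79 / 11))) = 5124262 / 1185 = 4324.27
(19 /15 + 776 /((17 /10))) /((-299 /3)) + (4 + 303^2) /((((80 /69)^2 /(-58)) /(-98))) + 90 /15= 3157305084047939 /8132800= 388218705.00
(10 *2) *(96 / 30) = 64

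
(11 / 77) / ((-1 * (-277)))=1 / 1939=0.00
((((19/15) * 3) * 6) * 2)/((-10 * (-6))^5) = 19/324000000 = 0.00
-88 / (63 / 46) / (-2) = 32.13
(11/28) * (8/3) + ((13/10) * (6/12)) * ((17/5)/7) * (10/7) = 2203/1470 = 1.50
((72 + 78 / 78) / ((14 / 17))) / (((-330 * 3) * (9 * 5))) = -1241 / 623700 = -0.00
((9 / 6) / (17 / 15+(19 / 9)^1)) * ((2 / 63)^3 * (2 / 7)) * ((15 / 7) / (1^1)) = 100 / 11042199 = 0.00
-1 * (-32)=32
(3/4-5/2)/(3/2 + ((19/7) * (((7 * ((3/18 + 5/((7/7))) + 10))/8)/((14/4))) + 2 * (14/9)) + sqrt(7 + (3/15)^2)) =-3379950/27870841 + 181440 * sqrt(11)/27870841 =-0.10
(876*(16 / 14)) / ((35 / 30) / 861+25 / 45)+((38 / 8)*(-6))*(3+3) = 1559979 / 959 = 1626.67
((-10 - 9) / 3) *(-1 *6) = 38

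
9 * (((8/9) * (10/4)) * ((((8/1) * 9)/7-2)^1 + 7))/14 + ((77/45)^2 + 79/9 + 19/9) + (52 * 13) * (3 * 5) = 1009679221/99225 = 10175.65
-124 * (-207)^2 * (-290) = 1540850040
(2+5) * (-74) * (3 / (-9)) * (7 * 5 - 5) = 5180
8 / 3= 2.67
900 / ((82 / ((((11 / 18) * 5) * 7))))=9625 / 41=234.76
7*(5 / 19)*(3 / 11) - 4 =-731 / 209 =-3.50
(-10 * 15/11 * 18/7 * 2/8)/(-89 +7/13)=351/3542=0.10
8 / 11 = 0.73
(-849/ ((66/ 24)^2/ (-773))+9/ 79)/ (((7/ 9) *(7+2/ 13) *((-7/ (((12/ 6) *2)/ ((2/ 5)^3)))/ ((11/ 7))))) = -577712026125/ 2640022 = -218828.49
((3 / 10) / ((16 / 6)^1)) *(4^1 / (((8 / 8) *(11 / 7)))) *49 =3087 / 220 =14.03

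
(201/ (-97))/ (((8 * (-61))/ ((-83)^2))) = 1384689/ 47336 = 29.25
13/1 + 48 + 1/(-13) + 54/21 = 63.49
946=946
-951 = -951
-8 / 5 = -1.60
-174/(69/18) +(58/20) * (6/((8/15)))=-2349/184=-12.77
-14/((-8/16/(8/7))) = 32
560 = 560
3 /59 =0.05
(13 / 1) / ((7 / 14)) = 26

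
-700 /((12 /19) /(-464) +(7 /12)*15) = -771400 /9641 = -80.01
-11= -11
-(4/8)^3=-1/8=-0.12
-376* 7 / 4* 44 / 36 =-7238 / 9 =-804.22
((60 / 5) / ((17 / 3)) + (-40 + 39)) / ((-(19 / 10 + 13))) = -190 / 2533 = -0.08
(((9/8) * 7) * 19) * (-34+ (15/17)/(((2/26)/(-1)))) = -6803.54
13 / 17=0.76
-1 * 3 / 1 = -3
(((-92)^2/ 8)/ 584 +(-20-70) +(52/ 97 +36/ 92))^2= 3231505575546889/ 424389708304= 7614.48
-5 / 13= -0.38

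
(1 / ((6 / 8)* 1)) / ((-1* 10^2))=-1 / 75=-0.01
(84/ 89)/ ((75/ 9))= 252/ 2225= 0.11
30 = 30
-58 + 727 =669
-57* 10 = -570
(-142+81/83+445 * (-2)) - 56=-90223/83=-1087.02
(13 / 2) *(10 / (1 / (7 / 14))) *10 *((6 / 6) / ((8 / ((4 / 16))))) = 325 / 32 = 10.16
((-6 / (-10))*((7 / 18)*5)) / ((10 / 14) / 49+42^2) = 2401 / 3630342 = 0.00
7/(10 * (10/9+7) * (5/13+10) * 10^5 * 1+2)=0.00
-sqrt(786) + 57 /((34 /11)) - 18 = 15 /34 - sqrt(786) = -27.59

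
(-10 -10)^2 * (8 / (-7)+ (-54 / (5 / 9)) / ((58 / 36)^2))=-90871040 / 5887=-15435.88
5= 5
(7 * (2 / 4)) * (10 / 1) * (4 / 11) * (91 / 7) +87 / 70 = 128357 / 770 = 166.70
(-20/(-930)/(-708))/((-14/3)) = 1/153636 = 0.00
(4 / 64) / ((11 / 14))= 7 / 88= 0.08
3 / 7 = 0.43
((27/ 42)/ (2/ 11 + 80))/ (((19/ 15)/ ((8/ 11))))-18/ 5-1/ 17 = -2024237/ 553945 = -3.65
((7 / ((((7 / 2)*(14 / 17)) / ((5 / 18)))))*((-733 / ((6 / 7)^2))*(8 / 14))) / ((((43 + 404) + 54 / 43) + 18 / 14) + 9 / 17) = -318814685 / 373088106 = -0.85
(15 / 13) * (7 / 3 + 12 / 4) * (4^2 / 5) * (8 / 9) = 2048 / 117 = 17.50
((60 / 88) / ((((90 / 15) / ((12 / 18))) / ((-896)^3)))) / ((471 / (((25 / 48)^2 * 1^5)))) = -4390400000 / 139887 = -31385.33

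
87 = 87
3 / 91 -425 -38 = -42130 / 91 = -462.97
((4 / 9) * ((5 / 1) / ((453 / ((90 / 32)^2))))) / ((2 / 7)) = 2625 / 19328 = 0.14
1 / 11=0.09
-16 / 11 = -1.45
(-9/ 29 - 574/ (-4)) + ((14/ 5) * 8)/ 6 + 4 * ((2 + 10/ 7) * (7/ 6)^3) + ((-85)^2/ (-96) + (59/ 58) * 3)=4029509/ 41760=96.49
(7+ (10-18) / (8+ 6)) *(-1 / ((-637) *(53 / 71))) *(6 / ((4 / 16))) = 76680 / 236327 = 0.32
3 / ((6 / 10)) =5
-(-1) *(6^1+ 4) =10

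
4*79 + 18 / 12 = 635 / 2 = 317.50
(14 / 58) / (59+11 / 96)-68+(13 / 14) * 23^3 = 25874326333 / 2304050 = 11229.93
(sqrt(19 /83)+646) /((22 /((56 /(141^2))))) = 28* sqrt(1577) /18151353+18088 /218691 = 0.08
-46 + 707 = 661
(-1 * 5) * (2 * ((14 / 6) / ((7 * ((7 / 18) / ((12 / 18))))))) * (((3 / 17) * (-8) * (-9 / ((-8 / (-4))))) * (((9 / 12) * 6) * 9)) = -174960 / 119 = -1470.25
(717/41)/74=0.24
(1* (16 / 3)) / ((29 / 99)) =18.21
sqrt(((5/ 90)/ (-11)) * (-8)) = 2 * sqrt(11)/ 33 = 0.20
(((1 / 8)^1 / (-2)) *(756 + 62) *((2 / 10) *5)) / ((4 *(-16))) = 409 / 512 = 0.80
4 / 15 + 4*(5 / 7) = 328 / 105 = 3.12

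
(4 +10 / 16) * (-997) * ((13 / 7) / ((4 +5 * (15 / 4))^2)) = -16.55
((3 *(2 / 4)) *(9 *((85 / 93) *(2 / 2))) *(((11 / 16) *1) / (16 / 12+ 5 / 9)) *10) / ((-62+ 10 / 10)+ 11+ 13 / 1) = -22275 / 18352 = -1.21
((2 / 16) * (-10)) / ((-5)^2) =-1 / 20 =-0.05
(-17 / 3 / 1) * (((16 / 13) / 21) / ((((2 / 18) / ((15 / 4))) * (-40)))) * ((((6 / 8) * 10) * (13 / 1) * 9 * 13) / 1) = 89505 / 28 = 3196.61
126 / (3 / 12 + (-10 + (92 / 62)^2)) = -69192 / 4145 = -16.69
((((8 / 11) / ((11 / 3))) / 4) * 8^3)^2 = 9437184 / 14641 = 644.57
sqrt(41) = 6.40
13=13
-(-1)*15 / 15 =1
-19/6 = -3.17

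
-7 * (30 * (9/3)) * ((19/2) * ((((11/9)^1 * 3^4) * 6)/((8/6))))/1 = -5332635/2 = -2666317.50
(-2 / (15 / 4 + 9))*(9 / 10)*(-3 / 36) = 1 / 85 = 0.01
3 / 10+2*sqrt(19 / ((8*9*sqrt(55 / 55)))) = 3 / 10+sqrt(38) / 6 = 1.33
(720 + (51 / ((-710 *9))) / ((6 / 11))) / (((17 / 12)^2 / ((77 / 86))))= 1417017602 / 4411585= 321.20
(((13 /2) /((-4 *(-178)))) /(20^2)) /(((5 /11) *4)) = 143 /11392000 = 0.00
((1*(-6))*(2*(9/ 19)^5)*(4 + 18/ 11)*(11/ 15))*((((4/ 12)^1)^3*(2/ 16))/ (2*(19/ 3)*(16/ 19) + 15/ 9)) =-203391/ 458078315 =-0.00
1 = 1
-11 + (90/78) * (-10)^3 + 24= -14831/13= -1140.85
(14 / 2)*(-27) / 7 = -27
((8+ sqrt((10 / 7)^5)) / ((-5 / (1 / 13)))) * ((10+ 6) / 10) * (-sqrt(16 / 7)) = 128 * sqrt(10) / 4459+ 256 * sqrt(7) / 2275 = 0.39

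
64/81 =0.79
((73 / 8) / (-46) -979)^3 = -46790264588063625 / 49836032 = -938884231.15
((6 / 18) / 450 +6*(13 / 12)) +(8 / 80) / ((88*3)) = 772333 / 118800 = 6.50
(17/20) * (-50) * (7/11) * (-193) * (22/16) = 7177.19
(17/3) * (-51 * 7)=-2023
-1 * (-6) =6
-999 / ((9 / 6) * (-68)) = 9.79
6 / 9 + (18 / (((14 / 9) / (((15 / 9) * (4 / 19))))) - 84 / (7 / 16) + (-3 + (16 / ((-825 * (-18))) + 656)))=459917939 / 987525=465.73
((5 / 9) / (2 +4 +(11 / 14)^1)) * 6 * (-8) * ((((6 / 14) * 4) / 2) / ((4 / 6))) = -5.05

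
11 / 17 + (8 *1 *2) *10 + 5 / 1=2816 / 17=165.65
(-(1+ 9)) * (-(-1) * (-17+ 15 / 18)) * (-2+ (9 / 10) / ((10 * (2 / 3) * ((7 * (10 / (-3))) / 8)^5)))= -254812555126 / 787828125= -323.44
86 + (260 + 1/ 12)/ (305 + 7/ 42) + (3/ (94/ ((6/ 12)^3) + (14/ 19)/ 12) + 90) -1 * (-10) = 58665683359/ 313961570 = 186.86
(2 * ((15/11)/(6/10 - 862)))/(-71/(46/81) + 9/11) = 2300/90227343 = 0.00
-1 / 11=-0.09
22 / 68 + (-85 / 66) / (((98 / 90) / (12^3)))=-37448471 / 18326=-2043.46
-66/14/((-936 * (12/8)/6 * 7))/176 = 1/61152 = 0.00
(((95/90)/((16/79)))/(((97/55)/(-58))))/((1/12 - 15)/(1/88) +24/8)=2394095/18293424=0.13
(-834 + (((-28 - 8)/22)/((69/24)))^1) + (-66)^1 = -227844/253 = -900.57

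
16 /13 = 1.23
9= 9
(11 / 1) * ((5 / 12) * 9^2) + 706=4309 / 4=1077.25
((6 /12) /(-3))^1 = -1 /6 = -0.17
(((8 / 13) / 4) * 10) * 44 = 880 / 13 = 67.69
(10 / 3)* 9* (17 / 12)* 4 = 170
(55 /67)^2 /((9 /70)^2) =40.76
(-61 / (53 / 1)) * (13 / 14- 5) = 4.69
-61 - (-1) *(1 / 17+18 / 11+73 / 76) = -829189 / 14212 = -58.34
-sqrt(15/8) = -sqrt(30)/4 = -1.37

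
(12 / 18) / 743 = 2 / 2229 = 0.00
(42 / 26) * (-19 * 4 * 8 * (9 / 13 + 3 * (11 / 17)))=-7430976 / 2873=-2586.49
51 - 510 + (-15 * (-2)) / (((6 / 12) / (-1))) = -519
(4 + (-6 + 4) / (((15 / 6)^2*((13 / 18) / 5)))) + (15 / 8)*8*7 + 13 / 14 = 98019 / 910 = 107.71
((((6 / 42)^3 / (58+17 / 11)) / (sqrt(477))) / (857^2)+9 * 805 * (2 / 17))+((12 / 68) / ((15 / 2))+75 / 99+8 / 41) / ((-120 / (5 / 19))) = 11 * sqrt(53) / 26235792549015+2352590491 / 2760120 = 852.35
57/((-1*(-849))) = 19/283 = 0.07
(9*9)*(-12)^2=11664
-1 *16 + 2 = -14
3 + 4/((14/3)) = 27/7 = 3.86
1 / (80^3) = 1 / 512000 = 0.00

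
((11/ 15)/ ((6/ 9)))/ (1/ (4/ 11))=2/ 5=0.40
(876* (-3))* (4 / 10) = -5256 / 5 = -1051.20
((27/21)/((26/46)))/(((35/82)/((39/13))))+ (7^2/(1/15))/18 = 1085857/19110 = 56.82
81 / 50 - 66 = -3219 / 50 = -64.38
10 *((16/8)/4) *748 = 3740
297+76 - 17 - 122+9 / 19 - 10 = 4265 / 19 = 224.47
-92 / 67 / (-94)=46 / 3149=0.01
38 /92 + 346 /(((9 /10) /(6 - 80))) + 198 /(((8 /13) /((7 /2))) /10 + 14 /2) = -37568799857 /1321902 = -28420.26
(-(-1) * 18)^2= 324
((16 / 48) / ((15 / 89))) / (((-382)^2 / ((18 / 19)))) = 0.00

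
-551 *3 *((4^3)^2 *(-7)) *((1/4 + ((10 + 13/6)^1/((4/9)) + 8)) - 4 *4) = 930123264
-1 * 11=-11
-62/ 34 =-31/ 17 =-1.82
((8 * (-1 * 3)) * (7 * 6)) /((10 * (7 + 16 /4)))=-504 /55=-9.16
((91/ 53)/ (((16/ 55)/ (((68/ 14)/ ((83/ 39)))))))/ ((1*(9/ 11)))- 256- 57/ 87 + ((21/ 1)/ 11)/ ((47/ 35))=-377949060571/ 1582900968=-238.77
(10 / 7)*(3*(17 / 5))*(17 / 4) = 867 / 14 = 61.93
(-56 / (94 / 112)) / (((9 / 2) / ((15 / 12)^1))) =-7840 / 423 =-18.53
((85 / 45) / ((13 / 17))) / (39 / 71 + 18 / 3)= 0.38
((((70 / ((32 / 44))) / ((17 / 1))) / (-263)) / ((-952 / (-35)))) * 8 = -1925 / 304028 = -0.01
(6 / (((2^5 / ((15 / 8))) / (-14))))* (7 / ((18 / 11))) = -2695 / 128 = -21.05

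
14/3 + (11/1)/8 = 145/24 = 6.04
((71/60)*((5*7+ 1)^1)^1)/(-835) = -213/4175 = -0.05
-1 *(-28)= 28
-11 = -11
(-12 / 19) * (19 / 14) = -6 / 7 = -0.86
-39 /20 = -1.95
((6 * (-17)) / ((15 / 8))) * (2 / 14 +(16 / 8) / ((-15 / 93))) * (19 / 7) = 2217072 / 1225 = 1809.85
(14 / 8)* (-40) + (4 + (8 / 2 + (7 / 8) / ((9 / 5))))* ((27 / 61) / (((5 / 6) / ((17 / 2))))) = -77317 / 2440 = -31.69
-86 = -86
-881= -881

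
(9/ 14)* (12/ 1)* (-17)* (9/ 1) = -8262/ 7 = -1180.29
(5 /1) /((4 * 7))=5 /28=0.18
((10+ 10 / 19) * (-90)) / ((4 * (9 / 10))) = -5000 / 19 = -263.16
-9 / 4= -2.25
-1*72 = -72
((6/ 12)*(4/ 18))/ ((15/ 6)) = 2/ 45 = 0.04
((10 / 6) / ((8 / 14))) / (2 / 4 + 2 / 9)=105 / 26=4.04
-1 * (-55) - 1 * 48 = 7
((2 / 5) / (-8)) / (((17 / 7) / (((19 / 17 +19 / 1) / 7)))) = -171 / 2890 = -0.06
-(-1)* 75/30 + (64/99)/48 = 1493/594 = 2.51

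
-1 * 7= -7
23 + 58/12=167/6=27.83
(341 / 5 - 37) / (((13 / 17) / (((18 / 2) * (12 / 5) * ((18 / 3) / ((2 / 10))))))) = 132192 / 5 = 26438.40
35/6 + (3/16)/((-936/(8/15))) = 54599/9360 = 5.83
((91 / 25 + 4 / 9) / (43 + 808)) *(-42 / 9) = -12866 / 574425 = -0.02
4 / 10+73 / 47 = 1.95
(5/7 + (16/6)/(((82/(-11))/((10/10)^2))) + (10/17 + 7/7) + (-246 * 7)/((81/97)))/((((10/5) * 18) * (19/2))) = -135698384/22526343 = -6.02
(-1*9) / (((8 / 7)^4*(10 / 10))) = -5.28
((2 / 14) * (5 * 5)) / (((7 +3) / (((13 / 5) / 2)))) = 13 / 28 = 0.46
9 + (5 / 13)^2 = 1546 / 169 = 9.15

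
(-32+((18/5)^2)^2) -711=-359399/625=-575.04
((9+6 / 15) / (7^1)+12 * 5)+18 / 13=28541 / 455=62.73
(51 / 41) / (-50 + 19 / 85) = -4335 / 173471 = -0.02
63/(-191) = -63/191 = -0.33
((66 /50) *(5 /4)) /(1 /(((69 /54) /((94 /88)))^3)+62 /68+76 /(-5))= -18169978794 /150910203137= -0.12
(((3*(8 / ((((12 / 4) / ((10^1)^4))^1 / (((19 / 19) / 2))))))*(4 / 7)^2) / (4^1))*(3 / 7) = 1399.42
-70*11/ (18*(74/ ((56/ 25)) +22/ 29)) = -312620/ 246969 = -1.27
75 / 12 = 25 / 4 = 6.25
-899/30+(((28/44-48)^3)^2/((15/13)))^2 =135197723806974949126961788789789973/1412292769524450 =95729247309323117674.04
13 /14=0.93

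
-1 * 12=-12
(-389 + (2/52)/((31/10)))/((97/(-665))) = 104246730/39091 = 2666.77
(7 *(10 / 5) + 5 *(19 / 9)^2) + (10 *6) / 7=25433 / 567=44.86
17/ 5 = 3.40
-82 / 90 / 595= -41 / 26775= -0.00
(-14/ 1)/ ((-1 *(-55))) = -14/ 55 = -0.25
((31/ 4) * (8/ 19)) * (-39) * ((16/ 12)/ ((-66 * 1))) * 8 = 12896/ 627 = 20.57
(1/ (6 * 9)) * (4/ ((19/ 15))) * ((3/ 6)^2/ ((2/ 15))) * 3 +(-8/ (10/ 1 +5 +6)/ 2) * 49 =-2053/ 228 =-9.00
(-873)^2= 762129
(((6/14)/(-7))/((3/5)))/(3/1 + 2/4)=-10/343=-0.03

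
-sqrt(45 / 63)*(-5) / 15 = sqrt(35) / 21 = 0.28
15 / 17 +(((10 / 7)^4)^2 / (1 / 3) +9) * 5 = 306.08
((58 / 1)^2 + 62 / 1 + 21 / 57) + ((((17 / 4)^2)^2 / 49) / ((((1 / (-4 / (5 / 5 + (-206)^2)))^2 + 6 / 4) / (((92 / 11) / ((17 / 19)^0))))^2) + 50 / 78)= 48830780991354148193150990998 / 14248802564132285410322061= 3427.01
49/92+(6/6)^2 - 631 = -57911/92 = -629.47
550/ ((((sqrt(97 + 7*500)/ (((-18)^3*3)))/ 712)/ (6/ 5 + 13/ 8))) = -586524240*sqrt(3597)/ 109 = -322722827.87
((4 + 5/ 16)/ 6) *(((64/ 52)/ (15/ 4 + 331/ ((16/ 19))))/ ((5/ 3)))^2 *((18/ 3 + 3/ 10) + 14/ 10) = 2331648/ 121649220875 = 0.00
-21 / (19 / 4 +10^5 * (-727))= 28 / 96933327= 0.00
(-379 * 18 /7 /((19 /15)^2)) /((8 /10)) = -3837375 /5054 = -759.27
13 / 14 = 0.93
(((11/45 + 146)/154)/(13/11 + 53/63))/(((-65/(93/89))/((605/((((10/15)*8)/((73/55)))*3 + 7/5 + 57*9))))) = -1802029163/207799291856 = -0.01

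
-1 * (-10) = 10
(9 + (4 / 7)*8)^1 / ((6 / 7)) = 95 / 6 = 15.83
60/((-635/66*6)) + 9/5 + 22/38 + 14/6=132941/36195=3.67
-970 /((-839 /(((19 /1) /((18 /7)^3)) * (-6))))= -3160745 /407754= -7.75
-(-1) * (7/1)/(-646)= -7/646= -0.01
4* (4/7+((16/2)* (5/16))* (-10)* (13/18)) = -4406/63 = -69.94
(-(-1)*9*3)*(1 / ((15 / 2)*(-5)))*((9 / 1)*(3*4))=-77.76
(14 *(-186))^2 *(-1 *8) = -54246528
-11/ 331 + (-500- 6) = -167497/ 331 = -506.03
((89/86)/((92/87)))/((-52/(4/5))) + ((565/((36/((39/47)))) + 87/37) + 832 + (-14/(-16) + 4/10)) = 1138442447659/1341499380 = 848.63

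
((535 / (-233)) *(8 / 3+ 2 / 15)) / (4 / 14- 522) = 0.01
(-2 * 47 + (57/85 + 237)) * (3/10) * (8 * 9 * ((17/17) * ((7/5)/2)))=4616136/2125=2172.30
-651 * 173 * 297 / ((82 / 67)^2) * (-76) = 2852901303021 / 1681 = 1697145331.96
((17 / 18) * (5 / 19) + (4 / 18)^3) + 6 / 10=119051 / 138510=0.86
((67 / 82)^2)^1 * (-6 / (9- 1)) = -0.50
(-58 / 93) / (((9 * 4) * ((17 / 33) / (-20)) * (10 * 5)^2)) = 319 / 1185750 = 0.00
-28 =-28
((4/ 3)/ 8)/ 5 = 0.03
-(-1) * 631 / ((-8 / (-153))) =96543 / 8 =12067.88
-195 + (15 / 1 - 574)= -754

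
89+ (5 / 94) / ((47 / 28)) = 89.03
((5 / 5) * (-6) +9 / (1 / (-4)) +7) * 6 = -210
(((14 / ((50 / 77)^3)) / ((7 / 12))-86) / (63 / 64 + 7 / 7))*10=3308672 / 396875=8.34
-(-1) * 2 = 2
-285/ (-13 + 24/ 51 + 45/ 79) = 23.83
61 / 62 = 0.98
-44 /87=-0.51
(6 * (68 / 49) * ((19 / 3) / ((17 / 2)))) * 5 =1520 / 49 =31.02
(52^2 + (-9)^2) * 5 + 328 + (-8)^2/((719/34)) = 10250083/719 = 14256.03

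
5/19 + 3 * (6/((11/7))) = 2449/209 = 11.72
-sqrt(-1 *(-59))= -sqrt(59)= -7.68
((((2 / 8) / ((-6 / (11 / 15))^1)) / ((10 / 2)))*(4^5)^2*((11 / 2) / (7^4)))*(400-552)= 1205338112 / 540225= 2231.18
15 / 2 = 7.50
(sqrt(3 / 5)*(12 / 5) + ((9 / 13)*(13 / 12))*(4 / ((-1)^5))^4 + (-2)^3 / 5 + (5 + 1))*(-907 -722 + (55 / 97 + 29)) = -30470478 / 97 -372348*sqrt(15) / 485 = -317102.04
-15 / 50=-0.30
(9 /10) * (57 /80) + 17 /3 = 15139 /2400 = 6.31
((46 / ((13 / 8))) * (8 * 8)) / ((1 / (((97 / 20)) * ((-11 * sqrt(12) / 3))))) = -12564992 * sqrt(3) / 195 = -111606.18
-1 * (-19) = 19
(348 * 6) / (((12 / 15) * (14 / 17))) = 22185 / 7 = 3169.29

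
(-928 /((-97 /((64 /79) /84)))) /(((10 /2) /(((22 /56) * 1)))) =0.01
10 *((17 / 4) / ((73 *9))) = 85 / 1314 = 0.06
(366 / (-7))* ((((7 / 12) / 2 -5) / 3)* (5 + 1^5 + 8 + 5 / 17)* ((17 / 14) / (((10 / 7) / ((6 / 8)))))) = 1674999 / 2240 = 747.77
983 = 983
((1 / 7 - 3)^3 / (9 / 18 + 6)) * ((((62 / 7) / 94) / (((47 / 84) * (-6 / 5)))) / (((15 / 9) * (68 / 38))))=0.17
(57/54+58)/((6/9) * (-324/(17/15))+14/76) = -0.31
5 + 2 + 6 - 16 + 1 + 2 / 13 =-24 / 13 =-1.85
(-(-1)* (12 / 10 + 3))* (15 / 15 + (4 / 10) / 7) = 111 / 25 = 4.44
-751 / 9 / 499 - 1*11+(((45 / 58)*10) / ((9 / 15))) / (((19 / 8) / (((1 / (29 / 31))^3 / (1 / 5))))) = 1332911137472 / 60351580449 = 22.09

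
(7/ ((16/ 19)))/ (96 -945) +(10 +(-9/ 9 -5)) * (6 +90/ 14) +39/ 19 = 93508151/ 1806672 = 51.76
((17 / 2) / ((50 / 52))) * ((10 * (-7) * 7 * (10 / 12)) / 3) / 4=-300.81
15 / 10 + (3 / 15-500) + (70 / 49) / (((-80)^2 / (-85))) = -2232469 / 4480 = -498.32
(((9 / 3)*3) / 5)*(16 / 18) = 8 / 5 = 1.60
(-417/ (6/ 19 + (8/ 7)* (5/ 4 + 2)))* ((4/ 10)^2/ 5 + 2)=-7043547/ 33500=-210.26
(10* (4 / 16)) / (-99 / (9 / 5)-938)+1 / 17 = 1901 / 33762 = 0.06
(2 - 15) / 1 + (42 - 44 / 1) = -15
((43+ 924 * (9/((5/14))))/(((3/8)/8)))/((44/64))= 119438336/165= 723868.70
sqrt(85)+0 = sqrt(85) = 9.22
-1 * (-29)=29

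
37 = 37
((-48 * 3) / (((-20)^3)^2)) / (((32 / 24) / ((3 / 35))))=-81 / 560000000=-0.00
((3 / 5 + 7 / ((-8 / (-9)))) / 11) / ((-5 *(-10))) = 339 / 22000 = 0.02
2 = 2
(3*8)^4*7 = 2322432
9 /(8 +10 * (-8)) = -1 /8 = -0.12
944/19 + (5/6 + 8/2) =6215/114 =54.52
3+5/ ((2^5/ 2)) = 53/ 16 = 3.31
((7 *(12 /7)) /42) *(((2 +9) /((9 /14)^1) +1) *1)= 5.17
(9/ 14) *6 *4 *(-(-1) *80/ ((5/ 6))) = 10368/ 7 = 1481.14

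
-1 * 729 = -729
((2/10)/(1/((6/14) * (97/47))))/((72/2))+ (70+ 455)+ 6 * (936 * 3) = 342943117/19740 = 17373.00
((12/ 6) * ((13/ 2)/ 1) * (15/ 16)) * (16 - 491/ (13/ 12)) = -21315/ 4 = -5328.75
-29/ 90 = -0.32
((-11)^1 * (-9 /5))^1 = 99 /5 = 19.80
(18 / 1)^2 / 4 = 81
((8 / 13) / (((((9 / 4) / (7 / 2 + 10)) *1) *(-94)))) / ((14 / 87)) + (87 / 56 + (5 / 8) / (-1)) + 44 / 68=1.33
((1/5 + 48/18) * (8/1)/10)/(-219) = -172/16425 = -0.01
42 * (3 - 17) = -588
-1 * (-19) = 19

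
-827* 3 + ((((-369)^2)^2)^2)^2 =118146771506480771373169802022676035339600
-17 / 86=-0.20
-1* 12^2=-144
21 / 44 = 0.48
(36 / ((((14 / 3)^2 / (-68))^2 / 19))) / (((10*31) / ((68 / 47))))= 544399704 / 17491285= 31.12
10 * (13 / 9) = 130 / 9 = 14.44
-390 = -390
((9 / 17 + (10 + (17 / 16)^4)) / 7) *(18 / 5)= 118357209 / 19496960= 6.07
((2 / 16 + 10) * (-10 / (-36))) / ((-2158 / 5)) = -225 / 34528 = -0.01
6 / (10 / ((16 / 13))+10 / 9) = 432 / 665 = 0.65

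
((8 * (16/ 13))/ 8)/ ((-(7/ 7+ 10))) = -16/ 143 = -0.11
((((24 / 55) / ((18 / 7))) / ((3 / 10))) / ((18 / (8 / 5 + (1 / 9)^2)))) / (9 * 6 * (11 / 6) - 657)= -9142 / 100678545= -0.00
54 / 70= 27 / 35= 0.77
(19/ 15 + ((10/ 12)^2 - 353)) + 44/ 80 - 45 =-17797/ 45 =-395.49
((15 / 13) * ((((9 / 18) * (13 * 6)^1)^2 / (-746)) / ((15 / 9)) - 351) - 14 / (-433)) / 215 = -26253559 / 13889774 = -1.89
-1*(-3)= 3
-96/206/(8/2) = -12/103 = -0.12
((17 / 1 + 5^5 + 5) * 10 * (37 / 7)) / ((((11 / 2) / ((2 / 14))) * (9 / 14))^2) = 6210080 / 22869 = 271.55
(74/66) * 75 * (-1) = -925/11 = -84.09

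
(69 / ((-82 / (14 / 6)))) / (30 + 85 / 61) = -9821 / 157030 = -0.06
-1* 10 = -10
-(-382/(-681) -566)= 385064/681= 565.44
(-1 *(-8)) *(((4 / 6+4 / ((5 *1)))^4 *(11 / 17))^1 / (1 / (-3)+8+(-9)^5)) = -5153632 / 12703111875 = -0.00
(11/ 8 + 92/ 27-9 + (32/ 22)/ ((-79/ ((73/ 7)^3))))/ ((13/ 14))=-1615981789/ 59783724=-27.03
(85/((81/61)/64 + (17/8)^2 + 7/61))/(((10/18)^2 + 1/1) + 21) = 13439520/16405753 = 0.82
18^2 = 324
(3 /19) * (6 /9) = 2 /19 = 0.11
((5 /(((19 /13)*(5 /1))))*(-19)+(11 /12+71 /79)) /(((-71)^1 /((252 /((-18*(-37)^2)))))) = -74221 /46072326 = -0.00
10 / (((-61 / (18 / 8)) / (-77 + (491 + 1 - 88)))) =-14715 / 122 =-120.61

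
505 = 505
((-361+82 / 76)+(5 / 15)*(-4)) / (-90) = 41183 / 10260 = 4.01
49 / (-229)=-49 / 229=-0.21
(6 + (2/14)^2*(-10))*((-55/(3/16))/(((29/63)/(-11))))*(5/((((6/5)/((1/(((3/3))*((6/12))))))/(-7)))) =-68728000/29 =-2369931.03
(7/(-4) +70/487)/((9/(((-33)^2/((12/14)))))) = -226.75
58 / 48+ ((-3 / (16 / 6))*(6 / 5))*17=-2609 / 120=-21.74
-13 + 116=103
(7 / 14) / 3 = 0.17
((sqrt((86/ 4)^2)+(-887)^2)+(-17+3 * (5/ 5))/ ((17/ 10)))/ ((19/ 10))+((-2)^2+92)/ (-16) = 133751047/ 323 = 414089.93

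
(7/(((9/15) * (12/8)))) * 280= 2177.78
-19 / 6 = -3.17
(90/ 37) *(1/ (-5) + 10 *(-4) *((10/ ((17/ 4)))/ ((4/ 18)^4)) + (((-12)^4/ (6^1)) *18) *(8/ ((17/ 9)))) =344058534/ 629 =546992.90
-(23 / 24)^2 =-529 / 576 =-0.92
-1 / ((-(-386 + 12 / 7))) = -7 / 2690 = -0.00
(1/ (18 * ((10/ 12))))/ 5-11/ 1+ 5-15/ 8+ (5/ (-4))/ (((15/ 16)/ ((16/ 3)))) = -14.97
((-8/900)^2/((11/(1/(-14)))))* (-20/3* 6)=16/779625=0.00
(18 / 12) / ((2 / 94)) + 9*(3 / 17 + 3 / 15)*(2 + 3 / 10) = 66549 / 850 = 78.29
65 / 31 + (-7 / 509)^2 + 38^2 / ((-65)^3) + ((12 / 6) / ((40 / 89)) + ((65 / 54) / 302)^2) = 3837344239241968863299 / 586595509427135286000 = 6.54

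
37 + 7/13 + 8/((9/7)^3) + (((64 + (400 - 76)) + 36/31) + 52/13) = 127639820/293787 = 434.46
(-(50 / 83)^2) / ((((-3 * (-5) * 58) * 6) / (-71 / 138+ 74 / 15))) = -76225 / 248128002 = -0.00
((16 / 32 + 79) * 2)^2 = 25281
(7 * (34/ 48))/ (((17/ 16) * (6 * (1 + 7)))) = 0.10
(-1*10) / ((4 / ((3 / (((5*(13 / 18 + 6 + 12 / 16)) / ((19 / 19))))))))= -54 / 269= -0.20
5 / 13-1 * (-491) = 6388 / 13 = 491.38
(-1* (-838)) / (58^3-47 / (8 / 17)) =6704 / 1560097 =0.00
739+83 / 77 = 56986 / 77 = 740.08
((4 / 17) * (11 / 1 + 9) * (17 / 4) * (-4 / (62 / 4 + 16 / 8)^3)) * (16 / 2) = -1024 / 8575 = -0.12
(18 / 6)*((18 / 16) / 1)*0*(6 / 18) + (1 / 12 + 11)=133 / 12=11.08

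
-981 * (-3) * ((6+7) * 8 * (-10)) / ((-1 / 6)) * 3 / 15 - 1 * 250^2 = 3610364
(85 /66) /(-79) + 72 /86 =184049 /224202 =0.82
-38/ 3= -12.67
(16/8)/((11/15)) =30/11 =2.73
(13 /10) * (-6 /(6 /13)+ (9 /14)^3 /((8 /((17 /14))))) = -51777323 /3073280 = -16.85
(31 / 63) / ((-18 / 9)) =-0.25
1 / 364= 0.00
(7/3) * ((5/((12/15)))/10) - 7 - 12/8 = -169/24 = -7.04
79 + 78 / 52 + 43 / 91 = 14737 / 182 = 80.97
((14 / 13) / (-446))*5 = -35 / 2899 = -0.01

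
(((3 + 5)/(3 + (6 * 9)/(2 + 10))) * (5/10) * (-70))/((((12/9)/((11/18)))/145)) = -22330/9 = -2481.11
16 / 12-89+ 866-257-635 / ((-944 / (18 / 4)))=2969977 / 5664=524.36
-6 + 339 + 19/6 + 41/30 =5063/15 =337.53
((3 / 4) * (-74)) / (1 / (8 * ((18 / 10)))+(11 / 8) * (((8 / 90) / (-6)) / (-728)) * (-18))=-3636360 / 4517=-805.04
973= 973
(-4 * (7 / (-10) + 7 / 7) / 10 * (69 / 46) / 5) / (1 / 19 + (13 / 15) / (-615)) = -63099 / 89780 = -0.70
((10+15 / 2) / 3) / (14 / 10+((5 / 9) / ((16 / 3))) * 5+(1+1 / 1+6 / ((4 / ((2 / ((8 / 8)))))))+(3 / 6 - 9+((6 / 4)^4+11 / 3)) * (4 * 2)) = 1400 / 2101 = 0.67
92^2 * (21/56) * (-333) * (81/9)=-9512478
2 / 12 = 1 / 6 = 0.17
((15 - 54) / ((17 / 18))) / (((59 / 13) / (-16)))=146016 / 1003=145.58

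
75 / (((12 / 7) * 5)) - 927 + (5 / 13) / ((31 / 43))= -1479359 / 1612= -917.72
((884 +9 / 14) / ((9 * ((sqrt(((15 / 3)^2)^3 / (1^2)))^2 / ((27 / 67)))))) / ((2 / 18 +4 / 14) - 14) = -66879 / 358868750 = -0.00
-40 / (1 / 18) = -720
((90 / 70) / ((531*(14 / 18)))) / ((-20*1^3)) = -9 / 57820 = -0.00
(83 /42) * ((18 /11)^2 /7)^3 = 470502432 /4253517961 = 0.11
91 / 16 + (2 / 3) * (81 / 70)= 3617 / 560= 6.46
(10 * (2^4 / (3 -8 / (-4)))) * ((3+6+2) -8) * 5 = 480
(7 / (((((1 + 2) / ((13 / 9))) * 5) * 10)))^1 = 91 / 1350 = 0.07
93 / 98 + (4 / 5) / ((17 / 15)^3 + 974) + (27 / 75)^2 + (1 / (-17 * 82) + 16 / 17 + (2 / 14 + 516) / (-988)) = 2121790689502483 / 1416938724792500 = 1.50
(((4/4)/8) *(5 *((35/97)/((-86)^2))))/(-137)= -175/786283552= -0.00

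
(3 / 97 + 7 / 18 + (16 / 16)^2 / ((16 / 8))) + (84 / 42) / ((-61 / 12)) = 28031 / 53253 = 0.53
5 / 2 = 2.50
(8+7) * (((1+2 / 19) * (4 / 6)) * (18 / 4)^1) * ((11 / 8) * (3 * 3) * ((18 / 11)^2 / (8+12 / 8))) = 688905 / 3971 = 173.48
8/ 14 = 4/ 7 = 0.57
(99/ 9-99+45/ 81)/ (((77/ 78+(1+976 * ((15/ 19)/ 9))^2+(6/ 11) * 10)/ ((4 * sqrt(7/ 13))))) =-0.03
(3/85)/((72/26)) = 0.01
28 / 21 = 4 / 3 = 1.33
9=9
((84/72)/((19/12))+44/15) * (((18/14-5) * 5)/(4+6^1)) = -13598/1995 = -6.82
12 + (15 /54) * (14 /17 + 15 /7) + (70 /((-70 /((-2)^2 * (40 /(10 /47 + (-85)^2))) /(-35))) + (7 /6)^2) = 1450919311 /96985476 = 14.96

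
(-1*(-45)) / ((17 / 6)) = 270 / 17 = 15.88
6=6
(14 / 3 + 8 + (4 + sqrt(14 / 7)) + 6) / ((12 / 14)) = 7 * sqrt(2) / 6 + 238 / 9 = 28.09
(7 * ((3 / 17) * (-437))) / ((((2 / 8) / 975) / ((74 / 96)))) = -110353425 / 68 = -1622844.49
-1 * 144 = -144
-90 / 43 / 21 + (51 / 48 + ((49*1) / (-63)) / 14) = 39325 / 43344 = 0.91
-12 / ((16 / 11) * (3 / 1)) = -2.75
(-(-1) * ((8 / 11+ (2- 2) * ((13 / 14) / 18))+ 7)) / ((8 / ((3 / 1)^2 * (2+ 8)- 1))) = 7565 / 88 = 85.97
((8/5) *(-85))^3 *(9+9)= -45278208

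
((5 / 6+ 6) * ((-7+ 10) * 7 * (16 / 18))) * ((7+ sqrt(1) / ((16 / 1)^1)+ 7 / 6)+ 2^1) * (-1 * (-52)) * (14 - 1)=882036.04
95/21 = 4.52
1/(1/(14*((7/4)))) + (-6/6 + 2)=51/2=25.50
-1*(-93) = 93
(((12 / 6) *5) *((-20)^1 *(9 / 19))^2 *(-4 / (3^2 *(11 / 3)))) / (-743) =432000 / 2950453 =0.15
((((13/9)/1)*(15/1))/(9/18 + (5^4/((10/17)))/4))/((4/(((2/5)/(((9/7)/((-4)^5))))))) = -372736/57483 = -6.48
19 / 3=6.33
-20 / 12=-5 / 3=-1.67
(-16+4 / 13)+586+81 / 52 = 29737 / 52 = 571.87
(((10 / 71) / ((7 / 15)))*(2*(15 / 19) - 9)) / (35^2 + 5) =-705 / 387163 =-0.00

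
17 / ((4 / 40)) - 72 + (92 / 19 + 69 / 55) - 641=-561064 / 1045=-536.90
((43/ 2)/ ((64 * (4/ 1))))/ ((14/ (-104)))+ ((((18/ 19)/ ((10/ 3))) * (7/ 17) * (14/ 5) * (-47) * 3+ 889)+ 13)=6187351419/ 7235200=855.17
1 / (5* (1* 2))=1 / 10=0.10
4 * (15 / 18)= 10 / 3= 3.33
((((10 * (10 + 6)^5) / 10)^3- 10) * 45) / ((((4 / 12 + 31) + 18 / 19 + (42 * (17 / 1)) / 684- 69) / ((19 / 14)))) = -1973642541958435030.67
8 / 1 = 8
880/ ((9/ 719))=632720/ 9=70302.22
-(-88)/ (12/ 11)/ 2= 121/ 3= 40.33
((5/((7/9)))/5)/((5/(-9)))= -81/35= -2.31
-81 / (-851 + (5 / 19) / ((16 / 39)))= 24624 / 258509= 0.10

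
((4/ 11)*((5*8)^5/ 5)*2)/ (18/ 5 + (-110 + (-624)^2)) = 204800000/ 5352457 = 38.26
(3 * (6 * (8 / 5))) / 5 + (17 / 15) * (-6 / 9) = 1126 / 225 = 5.00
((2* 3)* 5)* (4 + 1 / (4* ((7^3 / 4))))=41190 / 343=120.09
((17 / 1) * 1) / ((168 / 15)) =85 / 56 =1.52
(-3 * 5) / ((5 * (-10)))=3 / 10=0.30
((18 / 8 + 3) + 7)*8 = 98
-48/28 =-12/7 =-1.71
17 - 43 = -26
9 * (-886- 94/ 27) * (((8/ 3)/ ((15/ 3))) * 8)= -1537024/ 45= -34156.09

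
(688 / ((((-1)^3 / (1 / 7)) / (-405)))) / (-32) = -17415 / 14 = -1243.93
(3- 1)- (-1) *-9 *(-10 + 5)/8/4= 109/32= 3.41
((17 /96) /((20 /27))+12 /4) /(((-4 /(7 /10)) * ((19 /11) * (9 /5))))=-53207 /291840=-0.18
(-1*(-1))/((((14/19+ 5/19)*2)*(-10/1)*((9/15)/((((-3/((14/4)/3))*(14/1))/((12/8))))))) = 2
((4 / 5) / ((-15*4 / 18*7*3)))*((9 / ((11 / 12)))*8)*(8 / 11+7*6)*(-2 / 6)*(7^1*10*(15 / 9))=180480 / 121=1491.57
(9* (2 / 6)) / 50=0.06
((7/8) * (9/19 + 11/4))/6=1715/3648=0.47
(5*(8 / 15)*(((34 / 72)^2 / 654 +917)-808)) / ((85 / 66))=203251279 / 900558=225.69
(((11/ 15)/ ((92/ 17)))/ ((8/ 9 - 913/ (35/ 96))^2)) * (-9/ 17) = -654885/ 57206911616768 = -0.00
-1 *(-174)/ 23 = 174/ 23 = 7.57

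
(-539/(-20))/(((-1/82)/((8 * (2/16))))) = -22099/10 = -2209.90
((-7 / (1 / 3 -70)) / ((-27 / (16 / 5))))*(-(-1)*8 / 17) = -896 / 159885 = -0.01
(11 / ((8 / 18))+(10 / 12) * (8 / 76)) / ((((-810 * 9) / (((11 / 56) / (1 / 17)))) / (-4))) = 151283 / 3324240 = 0.05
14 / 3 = 4.67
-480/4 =-120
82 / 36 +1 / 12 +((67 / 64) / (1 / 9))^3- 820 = 44253883 / 2359296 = 18.76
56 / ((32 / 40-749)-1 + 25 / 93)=-26040 / 348253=-0.07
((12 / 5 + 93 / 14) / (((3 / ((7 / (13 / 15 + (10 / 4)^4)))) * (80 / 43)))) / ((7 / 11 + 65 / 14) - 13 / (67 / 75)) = -6686801 / 218307585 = -0.03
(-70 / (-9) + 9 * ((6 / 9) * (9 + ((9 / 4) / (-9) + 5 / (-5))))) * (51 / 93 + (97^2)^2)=148960352792 / 31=4805172670.71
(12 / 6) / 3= 0.67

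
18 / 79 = 0.23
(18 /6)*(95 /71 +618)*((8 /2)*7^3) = 180992868 /71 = 2549195.32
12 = 12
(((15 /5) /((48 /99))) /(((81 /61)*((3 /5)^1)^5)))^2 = 4396884765625 /1224440064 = 3590.94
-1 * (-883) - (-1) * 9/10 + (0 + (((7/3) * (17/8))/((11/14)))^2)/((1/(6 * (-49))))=-157168577/14520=-10824.28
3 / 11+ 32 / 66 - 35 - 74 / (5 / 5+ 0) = -3572 / 33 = -108.24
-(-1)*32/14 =2.29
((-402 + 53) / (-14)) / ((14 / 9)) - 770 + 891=26857 / 196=137.03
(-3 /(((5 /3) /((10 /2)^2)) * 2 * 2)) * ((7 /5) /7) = -9 /4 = -2.25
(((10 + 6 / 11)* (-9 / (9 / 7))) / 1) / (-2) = 406 / 11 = 36.91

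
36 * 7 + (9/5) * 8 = 1332/5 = 266.40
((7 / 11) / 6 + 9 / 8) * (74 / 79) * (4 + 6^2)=120250 / 2607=46.13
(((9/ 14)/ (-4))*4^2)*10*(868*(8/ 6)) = -29760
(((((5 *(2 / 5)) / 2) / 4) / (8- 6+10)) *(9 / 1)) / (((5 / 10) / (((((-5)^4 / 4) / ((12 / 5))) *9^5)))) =184528125 / 128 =1441625.98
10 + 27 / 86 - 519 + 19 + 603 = 9745 / 86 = 113.31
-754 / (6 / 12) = -1508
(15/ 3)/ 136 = 5/ 136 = 0.04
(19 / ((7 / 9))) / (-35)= -171 / 245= -0.70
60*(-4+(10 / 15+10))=400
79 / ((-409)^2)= 79 / 167281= 0.00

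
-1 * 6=-6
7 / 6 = 1.17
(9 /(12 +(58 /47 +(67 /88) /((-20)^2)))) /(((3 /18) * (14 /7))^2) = 14889600 /2433061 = 6.12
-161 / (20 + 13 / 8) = -1288 / 173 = -7.45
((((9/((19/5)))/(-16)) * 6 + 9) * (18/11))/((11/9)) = 99873/9196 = 10.86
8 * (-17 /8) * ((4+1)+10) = -255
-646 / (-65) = 646 / 65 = 9.94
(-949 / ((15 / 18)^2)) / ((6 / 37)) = -210678 / 25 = -8427.12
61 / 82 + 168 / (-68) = -1.73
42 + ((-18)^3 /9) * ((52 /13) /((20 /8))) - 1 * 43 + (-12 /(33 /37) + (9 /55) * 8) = -57747 /55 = -1049.95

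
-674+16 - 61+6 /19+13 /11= -149958 /209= -717.50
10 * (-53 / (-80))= 53 / 8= 6.62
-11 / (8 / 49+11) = -539 / 547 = -0.99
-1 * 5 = -5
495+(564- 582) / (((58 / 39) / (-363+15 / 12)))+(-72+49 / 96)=13368581 / 2784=4801.93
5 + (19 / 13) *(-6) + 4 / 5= -2.97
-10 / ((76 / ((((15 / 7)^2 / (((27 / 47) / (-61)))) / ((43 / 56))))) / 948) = 452986000 / 5719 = 79207.20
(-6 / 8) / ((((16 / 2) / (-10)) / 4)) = 3.75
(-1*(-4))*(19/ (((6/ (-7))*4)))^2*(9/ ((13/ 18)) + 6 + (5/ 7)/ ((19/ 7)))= 4305875/ 1872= 2300.15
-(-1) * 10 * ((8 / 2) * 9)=360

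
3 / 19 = 0.16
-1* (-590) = 590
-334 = -334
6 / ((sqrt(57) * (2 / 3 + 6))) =3 * sqrt(57) / 190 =0.12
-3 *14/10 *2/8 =-21/20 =-1.05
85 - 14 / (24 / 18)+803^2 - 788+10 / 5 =1288195 / 2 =644097.50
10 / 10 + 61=62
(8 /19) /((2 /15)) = 60 /19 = 3.16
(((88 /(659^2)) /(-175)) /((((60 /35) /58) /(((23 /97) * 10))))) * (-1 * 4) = 234784 /631878855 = 0.00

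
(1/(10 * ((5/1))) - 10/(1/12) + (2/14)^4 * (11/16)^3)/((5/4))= -29498537477/307328000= -95.98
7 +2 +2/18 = 82/9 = 9.11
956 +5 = 961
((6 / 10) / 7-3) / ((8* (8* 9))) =-17 / 3360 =-0.01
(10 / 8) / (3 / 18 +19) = 3 / 46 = 0.07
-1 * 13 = -13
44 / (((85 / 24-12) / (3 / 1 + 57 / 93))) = -16896 / 899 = -18.79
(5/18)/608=5/10944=0.00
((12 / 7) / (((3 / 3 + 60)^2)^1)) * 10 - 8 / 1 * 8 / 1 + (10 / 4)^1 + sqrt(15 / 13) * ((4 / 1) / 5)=-60.64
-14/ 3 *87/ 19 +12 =-178/ 19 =-9.37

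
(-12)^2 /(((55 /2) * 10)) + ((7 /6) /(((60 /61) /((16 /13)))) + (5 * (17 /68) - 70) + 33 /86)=-66.38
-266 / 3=-88.67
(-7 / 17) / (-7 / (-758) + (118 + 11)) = -5306 / 1662413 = -0.00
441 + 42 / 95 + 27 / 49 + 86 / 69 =142366312 / 321195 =443.24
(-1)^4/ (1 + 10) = 1/ 11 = 0.09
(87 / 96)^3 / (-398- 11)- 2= -26828613 / 13402112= -2.00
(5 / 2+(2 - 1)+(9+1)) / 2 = 27 / 4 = 6.75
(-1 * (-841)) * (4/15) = 3364/15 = 224.27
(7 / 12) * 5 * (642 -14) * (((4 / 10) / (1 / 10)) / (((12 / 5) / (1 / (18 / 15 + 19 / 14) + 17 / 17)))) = 4246.60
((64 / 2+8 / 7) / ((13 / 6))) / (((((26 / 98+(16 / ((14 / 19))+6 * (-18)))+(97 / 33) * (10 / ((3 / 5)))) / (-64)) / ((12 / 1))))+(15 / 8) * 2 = 2998452057 / 9341020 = 321.00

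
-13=-13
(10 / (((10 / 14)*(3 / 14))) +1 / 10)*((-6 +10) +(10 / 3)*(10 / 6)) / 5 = 84409 / 675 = 125.05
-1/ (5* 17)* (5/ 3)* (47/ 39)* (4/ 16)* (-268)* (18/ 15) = 6298/ 3315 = 1.90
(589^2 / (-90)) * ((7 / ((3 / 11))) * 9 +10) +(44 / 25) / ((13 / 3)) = -5434515089 / 5850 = -928976.94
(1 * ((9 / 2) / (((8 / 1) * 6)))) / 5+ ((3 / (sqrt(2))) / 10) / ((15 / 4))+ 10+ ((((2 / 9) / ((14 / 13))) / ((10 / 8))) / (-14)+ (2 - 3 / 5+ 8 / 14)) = sqrt(2) / 25+ 169039 / 14112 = 12.03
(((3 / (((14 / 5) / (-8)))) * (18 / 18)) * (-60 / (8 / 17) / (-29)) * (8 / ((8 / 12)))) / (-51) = 1800 / 203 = 8.87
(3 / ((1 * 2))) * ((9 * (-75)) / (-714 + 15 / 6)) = 2025 / 1423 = 1.42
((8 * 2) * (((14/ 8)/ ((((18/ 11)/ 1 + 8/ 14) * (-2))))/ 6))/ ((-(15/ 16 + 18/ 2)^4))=17661952/ 162977885055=0.00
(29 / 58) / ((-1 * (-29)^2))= -1 / 1682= -0.00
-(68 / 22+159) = -1783 / 11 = -162.09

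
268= 268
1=1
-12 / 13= -0.92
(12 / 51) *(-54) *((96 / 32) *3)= -1944 / 17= -114.35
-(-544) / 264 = 68 / 33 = 2.06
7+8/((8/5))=12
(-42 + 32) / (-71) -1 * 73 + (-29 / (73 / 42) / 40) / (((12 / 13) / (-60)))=-948409 / 20732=-45.75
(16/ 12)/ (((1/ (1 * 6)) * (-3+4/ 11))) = -88/ 29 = -3.03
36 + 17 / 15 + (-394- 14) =-5563 / 15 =-370.87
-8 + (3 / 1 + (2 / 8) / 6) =-119 / 24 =-4.96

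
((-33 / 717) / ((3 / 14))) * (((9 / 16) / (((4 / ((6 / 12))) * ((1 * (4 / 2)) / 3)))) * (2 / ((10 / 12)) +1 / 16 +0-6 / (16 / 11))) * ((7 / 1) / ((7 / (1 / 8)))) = 92169 / 19578880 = 0.00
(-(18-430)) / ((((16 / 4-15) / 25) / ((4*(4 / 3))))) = -164800 / 33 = -4993.94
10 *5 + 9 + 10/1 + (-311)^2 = 96790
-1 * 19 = -19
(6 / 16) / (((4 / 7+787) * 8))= 21 / 352832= 0.00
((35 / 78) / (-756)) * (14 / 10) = -7 / 8424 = -0.00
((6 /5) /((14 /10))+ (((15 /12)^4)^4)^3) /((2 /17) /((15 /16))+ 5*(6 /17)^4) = 31156846461927668851131252759590944690665 /141098385359603529992393543680786432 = 220816.46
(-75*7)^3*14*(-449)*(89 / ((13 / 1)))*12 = 971456905125000 / 13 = 74727454240384.62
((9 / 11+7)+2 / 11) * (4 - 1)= 24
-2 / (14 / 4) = -4 / 7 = -0.57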